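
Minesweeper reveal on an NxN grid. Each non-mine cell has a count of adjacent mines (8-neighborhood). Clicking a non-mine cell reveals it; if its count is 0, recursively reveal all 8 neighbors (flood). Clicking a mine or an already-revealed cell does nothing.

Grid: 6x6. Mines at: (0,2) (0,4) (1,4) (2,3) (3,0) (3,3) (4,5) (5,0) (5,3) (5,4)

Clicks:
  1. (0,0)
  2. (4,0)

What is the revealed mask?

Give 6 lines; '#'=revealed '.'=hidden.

Answer: ##....
##....
##....
......
#.....
......

Derivation:
Click 1 (0,0) count=0: revealed 6 new [(0,0) (0,1) (1,0) (1,1) (2,0) (2,1)] -> total=6
Click 2 (4,0) count=2: revealed 1 new [(4,0)] -> total=7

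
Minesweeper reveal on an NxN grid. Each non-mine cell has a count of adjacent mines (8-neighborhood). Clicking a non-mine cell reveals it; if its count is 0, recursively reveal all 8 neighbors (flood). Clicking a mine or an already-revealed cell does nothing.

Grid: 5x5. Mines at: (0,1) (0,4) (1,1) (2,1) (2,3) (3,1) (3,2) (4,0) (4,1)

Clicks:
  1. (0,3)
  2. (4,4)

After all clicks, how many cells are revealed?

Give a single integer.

Answer: 5

Derivation:
Click 1 (0,3) count=1: revealed 1 new [(0,3)] -> total=1
Click 2 (4,4) count=0: revealed 4 new [(3,3) (3,4) (4,3) (4,4)] -> total=5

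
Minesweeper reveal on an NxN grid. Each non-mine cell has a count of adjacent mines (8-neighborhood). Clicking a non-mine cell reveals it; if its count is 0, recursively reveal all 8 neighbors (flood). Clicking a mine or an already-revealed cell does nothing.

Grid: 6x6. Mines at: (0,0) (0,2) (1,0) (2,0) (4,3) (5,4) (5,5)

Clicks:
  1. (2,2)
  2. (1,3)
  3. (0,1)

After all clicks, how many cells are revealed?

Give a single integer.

Answer: 21

Derivation:
Click 1 (2,2) count=0: revealed 20 new [(0,3) (0,4) (0,5) (1,1) (1,2) (1,3) (1,4) (1,5) (2,1) (2,2) (2,3) (2,4) (2,5) (3,1) (3,2) (3,3) (3,4) (3,5) (4,4) (4,5)] -> total=20
Click 2 (1,3) count=1: revealed 0 new [(none)] -> total=20
Click 3 (0,1) count=3: revealed 1 new [(0,1)] -> total=21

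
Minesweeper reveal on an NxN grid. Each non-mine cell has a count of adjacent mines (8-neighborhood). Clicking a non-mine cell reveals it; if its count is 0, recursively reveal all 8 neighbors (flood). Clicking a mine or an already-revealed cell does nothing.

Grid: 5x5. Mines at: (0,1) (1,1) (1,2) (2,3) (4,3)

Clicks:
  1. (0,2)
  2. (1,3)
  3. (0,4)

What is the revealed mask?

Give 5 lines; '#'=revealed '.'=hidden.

Click 1 (0,2) count=3: revealed 1 new [(0,2)] -> total=1
Click 2 (1,3) count=2: revealed 1 new [(1,3)] -> total=2
Click 3 (0,4) count=0: revealed 3 new [(0,3) (0,4) (1,4)] -> total=5

Answer: ..###
...##
.....
.....
.....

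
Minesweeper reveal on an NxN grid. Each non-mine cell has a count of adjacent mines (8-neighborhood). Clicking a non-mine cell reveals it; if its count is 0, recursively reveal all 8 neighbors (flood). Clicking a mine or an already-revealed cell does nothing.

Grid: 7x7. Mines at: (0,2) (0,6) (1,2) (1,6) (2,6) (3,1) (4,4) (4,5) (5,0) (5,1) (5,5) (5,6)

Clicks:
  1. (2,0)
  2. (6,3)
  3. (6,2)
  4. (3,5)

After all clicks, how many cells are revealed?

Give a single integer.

Click 1 (2,0) count=1: revealed 1 new [(2,0)] -> total=1
Click 2 (6,3) count=0: revealed 6 new [(5,2) (5,3) (5,4) (6,2) (6,3) (6,4)] -> total=7
Click 3 (6,2) count=1: revealed 0 new [(none)] -> total=7
Click 4 (3,5) count=3: revealed 1 new [(3,5)] -> total=8

Answer: 8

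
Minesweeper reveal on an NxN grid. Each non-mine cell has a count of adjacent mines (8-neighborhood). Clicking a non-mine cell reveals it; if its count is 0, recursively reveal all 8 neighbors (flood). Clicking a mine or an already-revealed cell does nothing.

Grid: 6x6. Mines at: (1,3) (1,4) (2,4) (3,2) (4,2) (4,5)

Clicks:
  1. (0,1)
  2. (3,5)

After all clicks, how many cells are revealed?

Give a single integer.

Answer: 16

Derivation:
Click 1 (0,1) count=0: revealed 15 new [(0,0) (0,1) (0,2) (1,0) (1,1) (1,2) (2,0) (2,1) (2,2) (3,0) (3,1) (4,0) (4,1) (5,0) (5,1)] -> total=15
Click 2 (3,5) count=2: revealed 1 new [(3,5)] -> total=16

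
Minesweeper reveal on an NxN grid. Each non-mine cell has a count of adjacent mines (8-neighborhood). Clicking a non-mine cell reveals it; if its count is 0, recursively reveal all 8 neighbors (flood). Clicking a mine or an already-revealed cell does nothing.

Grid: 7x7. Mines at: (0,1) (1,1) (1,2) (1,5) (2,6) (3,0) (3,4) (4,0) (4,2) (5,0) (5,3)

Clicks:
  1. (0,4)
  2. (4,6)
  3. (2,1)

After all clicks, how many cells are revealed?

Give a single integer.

Answer: 13

Derivation:
Click 1 (0,4) count=1: revealed 1 new [(0,4)] -> total=1
Click 2 (4,6) count=0: revealed 11 new [(3,5) (3,6) (4,4) (4,5) (4,6) (5,4) (5,5) (5,6) (6,4) (6,5) (6,6)] -> total=12
Click 3 (2,1) count=3: revealed 1 new [(2,1)] -> total=13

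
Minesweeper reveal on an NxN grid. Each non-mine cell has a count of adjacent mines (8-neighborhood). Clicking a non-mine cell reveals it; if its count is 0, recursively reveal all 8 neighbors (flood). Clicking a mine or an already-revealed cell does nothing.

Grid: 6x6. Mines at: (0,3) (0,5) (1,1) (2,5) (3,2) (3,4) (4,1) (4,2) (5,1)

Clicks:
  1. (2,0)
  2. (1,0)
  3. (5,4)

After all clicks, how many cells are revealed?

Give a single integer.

Answer: 8

Derivation:
Click 1 (2,0) count=1: revealed 1 new [(2,0)] -> total=1
Click 2 (1,0) count=1: revealed 1 new [(1,0)] -> total=2
Click 3 (5,4) count=0: revealed 6 new [(4,3) (4,4) (4,5) (5,3) (5,4) (5,5)] -> total=8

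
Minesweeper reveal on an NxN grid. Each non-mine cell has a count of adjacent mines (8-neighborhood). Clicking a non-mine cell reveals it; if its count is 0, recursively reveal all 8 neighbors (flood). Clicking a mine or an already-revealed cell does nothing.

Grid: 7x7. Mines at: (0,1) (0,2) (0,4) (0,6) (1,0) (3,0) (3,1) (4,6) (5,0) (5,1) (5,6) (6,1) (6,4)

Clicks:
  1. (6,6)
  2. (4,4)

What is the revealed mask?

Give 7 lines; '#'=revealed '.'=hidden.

Answer: .......
..#####
..#####
..#####
..####.
..####.
......#

Derivation:
Click 1 (6,6) count=1: revealed 1 new [(6,6)] -> total=1
Click 2 (4,4) count=0: revealed 23 new [(1,2) (1,3) (1,4) (1,5) (1,6) (2,2) (2,3) (2,4) (2,5) (2,6) (3,2) (3,3) (3,4) (3,5) (3,6) (4,2) (4,3) (4,4) (4,5) (5,2) (5,3) (5,4) (5,5)] -> total=24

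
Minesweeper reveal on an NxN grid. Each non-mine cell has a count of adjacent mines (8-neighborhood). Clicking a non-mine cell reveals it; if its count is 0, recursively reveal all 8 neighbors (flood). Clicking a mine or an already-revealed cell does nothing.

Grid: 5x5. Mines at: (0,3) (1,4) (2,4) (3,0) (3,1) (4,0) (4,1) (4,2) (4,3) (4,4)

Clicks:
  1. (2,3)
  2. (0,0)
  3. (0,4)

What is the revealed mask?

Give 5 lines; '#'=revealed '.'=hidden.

Click 1 (2,3) count=2: revealed 1 new [(2,3)] -> total=1
Click 2 (0,0) count=0: revealed 9 new [(0,0) (0,1) (0,2) (1,0) (1,1) (1,2) (2,0) (2,1) (2,2)] -> total=10
Click 3 (0,4) count=2: revealed 1 new [(0,4)] -> total=11

Answer: ###.#
###..
####.
.....
.....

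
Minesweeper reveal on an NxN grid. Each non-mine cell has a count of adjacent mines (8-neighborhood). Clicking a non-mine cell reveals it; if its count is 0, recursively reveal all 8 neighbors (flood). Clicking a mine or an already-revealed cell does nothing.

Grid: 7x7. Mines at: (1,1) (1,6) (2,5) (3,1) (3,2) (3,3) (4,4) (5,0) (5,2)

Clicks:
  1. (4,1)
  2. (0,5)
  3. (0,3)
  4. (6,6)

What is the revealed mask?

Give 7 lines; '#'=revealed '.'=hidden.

Answer: ..####.
..####.
..###..
.....##
.#...##
...####
...####

Derivation:
Click 1 (4,1) count=4: revealed 1 new [(4,1)] -> total=1
Click 2 (0,5) count=1: revealed 1 new [(0,5)] -> total=2
Click 3 (0,3) count=0: revealed 10 new [(0,2) (0,3) (0,4) (1,2) (1,3) (1,4) (1,5) (2,2) (2,3) (2,4)] -> total=12
Click 4 (6,6) count=0: revealed 12 new [(3,5) (3,6) (4,5) (4,6) (5,3) (5,4) (5,5) (5,6) (6,3) (6,4) (6,5) (6,6)] -> total=24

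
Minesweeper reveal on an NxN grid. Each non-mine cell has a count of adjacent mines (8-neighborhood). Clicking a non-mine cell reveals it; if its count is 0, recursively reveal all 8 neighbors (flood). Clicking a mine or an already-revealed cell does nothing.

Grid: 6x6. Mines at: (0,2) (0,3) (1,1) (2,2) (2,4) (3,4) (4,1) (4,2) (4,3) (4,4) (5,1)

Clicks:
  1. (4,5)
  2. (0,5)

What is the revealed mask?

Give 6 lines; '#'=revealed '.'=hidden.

Answer: ....##
....##
......
......
.....#
......

Derivation:
Click 1 (4,5) count=2: revealed 1 new [(4,5)] -> total=1
Click 2 (0,5) count=0: revealed 4 new [(0,4) (0,5) (1,4) (1,5)] -> total=5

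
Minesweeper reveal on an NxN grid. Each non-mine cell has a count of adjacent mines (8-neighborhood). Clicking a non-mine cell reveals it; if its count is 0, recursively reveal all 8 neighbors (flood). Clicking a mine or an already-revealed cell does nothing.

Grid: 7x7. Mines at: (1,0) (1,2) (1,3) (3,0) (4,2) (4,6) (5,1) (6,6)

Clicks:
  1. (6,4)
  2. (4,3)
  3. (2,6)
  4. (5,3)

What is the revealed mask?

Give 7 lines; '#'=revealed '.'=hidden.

Click 1 (6,4) count=0: revealed 25 new [(0,4) (0,5) (0,6) (1,4) (1,5) (1,6) (2,3) (2,4) (2,5) (2,6) (3,3) (3,4) (3,5) (3,6) (4,3) (4,4) (4,5) (5,2) (5,3) (5,4) (5,5) (6,2) (6,3) (6,4) (6,5)] -> total=25
Click 2 (4,3) count=1: revealed 0 new [(none)] -> total=25
Click 3 (2,6) count=0: revealed 0 new [(none)] -> total=25
Click 4 (5,3) count=1: revealed 0 new [(none)] -> total=25

Answer: ....###
....###
...####
...####
...###.
..####.
..####.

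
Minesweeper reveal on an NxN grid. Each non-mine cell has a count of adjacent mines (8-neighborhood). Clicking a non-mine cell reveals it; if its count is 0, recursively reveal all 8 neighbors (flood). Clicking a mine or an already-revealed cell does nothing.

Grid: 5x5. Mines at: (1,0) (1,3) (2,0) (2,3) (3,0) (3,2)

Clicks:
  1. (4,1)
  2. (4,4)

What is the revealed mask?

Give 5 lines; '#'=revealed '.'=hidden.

Click 1 (4,1) count=2: revealed 1 new [(4,1)] -> total=1
Click 2 (4,4) count=0: revealed 4 new [(3,3) (3,4) (4,3) (4,4)] -> total=5

Answer: .....
.....
.....
...##
.#.##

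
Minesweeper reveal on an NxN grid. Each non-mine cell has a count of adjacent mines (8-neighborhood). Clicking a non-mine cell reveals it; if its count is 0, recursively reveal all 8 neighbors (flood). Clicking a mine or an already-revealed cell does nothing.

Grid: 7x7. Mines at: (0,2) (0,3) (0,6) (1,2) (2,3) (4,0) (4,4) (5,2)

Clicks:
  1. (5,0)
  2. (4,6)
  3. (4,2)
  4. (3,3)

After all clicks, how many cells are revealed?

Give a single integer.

Click 1 (5,0) count=1: revealed 1 new [(5,0)] -> total=1
Click 2 (4,6) count=0: revealed 19 new [(1,4) (1,5) (1,6) (2,4) (2,5) (2,6) (3,4) (3,5) (3,6) (4,5) (4,6) (5,3) (5,4) (5,5) (5,6) (6,3) (6,4) (6,5) (6,6)] -> total=20
Click 3 (4,2) count=1: revealed 1 new [(4,2)] -> total=21
Click 4 (3,3) count=2: revealed 1 new [(3,3)] -> total=22

Answer: 22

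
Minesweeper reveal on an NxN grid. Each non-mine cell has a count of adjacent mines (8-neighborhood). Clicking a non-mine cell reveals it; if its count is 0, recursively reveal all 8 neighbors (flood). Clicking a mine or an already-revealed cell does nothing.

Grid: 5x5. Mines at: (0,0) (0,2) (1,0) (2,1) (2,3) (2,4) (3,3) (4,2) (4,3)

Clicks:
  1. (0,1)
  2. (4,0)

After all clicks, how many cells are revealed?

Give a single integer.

Click 1 (0,1) count=3: revealed 1 new [(0,1)] -> total=1
Click 2 (4,0) count=0: revealed 4 new [(3,0) (3,1) (4,0) (4,1)] -> total=5

Answer: 5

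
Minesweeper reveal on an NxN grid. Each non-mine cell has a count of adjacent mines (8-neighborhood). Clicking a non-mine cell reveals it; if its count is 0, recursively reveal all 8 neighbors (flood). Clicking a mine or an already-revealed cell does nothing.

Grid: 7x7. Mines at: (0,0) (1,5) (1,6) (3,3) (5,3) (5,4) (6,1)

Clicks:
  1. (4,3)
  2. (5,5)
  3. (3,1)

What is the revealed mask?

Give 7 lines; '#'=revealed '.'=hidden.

Answer: .####..
#####..
#####..
###....
####...
###..#.
.......

Derivation:
Click 1 (4,3) count=3: revealed 1 new [(4,3)] -> total=1
Click 2 (5,5) count=1: revealed 1 new [(5,5)] -> total=2
Click 3 (3,1) count=0: revealed 23 new [(0,1) (0,2) (0,3) (0,4) (1,0) (1,1) (1,2) (1,3) (1,4) (2,0) (2,1) (2,2) (2,3) (2,4) (3,0) (3,1) (3,2) (4,0) (4,1) (4,2) (5,0) (5,1) (5,2)] -> total=25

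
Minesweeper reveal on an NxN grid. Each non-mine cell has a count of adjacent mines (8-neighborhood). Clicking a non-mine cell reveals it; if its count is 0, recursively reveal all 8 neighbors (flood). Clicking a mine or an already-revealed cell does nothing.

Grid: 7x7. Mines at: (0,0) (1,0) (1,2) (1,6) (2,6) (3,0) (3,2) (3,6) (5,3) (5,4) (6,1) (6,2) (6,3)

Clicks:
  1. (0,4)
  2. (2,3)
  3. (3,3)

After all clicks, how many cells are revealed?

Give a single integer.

Answer: 15

Derivation:
Click 1 (0,4) count=0: revealed 15 new [(0,3) (0,4) (0,5) (1,3) (1,4) (1,5) (2,3) (2,4) (2,5) (3,3) (3,4) (3,5) (4,3) (4,4) (4,5)] -> total=15
Click 2 (2,3) count=2: revealed 0 new [(none)] -> total=15
Click 3 (3,3) count=1: revealed 0 new [(none)] -> total=15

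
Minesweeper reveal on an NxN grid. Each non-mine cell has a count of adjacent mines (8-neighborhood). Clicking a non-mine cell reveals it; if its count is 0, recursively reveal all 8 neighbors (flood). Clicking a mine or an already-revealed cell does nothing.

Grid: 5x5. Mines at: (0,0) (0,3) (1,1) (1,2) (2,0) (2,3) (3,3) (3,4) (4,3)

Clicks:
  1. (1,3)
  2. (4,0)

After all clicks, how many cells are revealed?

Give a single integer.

Click 1 (1,3) count=3: revealed 1 new [(1,3)] -> total=1
Click 2 (4,0) count=0: revealed 6 new [(3,0) (3,1) (3,2) (4,0) (4,1) (4,2)] -> total=7

Answer: 7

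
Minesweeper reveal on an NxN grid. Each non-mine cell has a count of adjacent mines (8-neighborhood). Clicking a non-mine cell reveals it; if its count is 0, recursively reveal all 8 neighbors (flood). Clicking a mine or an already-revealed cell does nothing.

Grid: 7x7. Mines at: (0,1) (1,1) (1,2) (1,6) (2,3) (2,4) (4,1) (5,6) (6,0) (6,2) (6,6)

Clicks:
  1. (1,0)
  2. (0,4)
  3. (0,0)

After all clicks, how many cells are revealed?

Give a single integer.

Click 1 (1,0) count=2: revealed 1 new [(1,0)] -> total=1
Click 2 (0,4) count=0: revealed 6 new [(0,3) (0,4) (0,5) (1,3) (1,4) (1,5)] -> total=7
Click 3 (0,0) count=2: revealed 1 new [(0,0)] -> total=8

Answer: 8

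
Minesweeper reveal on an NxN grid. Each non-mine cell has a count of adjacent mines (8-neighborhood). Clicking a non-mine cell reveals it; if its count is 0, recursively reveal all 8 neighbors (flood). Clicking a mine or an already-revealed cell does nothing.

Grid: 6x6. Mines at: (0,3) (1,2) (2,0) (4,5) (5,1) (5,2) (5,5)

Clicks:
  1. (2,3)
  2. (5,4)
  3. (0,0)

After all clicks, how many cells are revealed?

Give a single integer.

Answer: 6

Derivation:
Click 1 (2,3) count=1: revealed 1 new [(2,3)] -> total=1
Click 2 (5,4) count=2: revealed 1 new [(5,4)] -> total=2
Click 3 (0,0) count=0: revealed 4 new [(0,0) (0,1) (1,0) (1,1)] -> total=6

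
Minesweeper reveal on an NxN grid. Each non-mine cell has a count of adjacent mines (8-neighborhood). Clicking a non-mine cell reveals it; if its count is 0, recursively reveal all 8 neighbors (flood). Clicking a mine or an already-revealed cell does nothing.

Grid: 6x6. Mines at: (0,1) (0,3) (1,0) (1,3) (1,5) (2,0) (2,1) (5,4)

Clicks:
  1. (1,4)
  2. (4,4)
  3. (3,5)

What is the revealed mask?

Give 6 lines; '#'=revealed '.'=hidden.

Answer: ......
....#.
..####
######
######
####..

Derivation:
Click 1 (1,4) count=3: revealed 1 new [(1,4)] -> total=1
Click 2 (4,4) count=1: revealed 1 new [(4,4)] -> total=2
Click 3 (3,5) count=0: revealed 19 new [(2,2) (2,3) (2,4) (2,5) (3,0) (3,1) (3,2) (3,3) (3,4) (3,5) (4,0) (4,1) (4,2) (4,3) (4,5) (5,0) (5,1) (5,2) (5,3)] -> total=21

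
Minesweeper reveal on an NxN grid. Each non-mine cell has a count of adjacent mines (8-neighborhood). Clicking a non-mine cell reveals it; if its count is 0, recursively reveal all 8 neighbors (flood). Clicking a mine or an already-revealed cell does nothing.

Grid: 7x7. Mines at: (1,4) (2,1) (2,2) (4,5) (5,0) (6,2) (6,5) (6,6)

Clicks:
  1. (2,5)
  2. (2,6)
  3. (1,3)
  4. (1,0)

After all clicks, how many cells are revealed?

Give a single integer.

Answer: 10

Derivation:
Click 1 (2,5) count=1: revealed 1 new [(2,5)] -> total=1
Click 2 (2,6) count=0: revealed 7 new [(0,5) (0,6) (1,5) (1,6) (2,6) (3,5) (3,6)] -> total=8
Click 3 (1,3) count=2: revealed 1 new [(1,3)] -> total=9
Click 4 (1,0) count=1: revealed 1 new [(1,0)] -> total=10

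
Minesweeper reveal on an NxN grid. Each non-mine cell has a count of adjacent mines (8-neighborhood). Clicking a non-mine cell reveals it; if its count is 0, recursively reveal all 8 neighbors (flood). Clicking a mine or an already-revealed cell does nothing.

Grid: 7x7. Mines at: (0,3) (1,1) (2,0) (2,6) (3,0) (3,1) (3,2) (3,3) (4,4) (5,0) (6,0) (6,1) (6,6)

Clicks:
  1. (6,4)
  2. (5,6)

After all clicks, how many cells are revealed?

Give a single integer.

Click 1 (6,4) count=0: revealed 8 new [(5,2) (5,3) (5,4) (5,5) (6,2) (6,3) (6,4) (6,5)] -> total=8
Click 2 (5,6) count=1: revealed 1 new [(5,6)] -> total=9

Answer: 9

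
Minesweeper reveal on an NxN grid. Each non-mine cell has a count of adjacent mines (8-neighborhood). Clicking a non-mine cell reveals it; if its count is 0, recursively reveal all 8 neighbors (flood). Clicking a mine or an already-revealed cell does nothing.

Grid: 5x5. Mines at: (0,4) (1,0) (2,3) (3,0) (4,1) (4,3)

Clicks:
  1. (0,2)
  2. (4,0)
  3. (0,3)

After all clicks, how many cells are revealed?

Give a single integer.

Click 1 (0,2) count=0: revealed 6 new [(0,1) (0,2) (0,3) (1,1) (1,2) (1,3)] -> total=6
Click 2 (4,0) count=2: revealed 1 new [(4,0)] -> total=7
Click 3 (0,3) count=1: revealed 0 new [(none)] -> total=7

Answer: 7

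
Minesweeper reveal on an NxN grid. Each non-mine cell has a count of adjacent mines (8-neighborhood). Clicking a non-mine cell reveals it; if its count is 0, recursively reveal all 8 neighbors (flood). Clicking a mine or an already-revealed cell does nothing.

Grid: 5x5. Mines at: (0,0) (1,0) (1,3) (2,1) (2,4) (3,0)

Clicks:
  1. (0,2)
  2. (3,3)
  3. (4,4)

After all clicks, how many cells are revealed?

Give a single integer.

Click 1 (0,2) count=1: revealed 1 new [(0,2)] -> total=1
Click 2 (3,3) count=1: revealed 1 new [(3,3)] -> total=2
Click 3 (4,4) count=0: revealed 7 new [(3,1) (3,2) (3,4) (4,1) (4,2) (4,3) (4,4)] -> total=9

Answer: 9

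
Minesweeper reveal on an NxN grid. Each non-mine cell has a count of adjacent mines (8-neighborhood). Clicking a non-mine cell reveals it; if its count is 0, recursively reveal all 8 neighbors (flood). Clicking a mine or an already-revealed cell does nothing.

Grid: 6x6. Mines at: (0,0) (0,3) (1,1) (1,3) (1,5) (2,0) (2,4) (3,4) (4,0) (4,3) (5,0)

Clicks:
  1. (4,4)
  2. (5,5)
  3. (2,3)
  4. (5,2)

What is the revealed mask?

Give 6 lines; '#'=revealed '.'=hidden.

Click 1 (4,4) count=2: revealed 1 new [(4,4)] -> total=1
Click 2 (5,5) count=0: revealed 3 new [(4,5) (5,4) (5,5)] -> total=4
Click 3 (2,3) count=3: revealed 1 new [(2,3)] -> total=5
Click 4 (5,2) count=1: revealed 1 new [(5,2)] -> total=6

Answer: ......
......
...#..
......
....##
..#.##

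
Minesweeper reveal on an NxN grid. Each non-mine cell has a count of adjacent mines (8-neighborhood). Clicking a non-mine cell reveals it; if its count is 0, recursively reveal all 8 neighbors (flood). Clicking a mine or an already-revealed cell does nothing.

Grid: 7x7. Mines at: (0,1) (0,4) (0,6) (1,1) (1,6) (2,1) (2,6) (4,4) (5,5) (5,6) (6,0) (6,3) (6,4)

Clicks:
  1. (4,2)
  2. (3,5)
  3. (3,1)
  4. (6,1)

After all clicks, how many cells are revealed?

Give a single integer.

Answer: 14

Derivation:
Click 1 (4,2) count=0: revealed 12 new [(3,0) (3,1) (3,2) (3,3) (4,0) (4,1) (4,2) (4,3) (5,0) (5,1) (5,2) (5,3)] -> total=12
Click 2 (3,5) count=2: revealed 1 new [(3,5)] -> total=13
Click 3 (3,1) count=1: revealed 0 new [(none)] -> total=13
Click 4 (6,1) count=1: revealed 1 new [(6,1)] -> total=14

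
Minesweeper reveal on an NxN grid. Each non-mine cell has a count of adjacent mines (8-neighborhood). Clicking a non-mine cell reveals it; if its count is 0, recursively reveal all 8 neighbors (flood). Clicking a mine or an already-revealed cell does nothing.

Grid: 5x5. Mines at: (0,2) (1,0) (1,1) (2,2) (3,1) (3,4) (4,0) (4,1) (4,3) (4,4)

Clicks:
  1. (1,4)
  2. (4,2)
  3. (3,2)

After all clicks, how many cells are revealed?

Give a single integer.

Click 1 (1,4) count=0: revealed 6 new [(0,3) (0,4) (1,3) (1,4) (2,3) (2,4)] -> total=6
Click 2 (4,2) count=3: revealed 1 new [(4,2)] -> total=7
Click 3 (3,2) count=4: revealed 1 new [(3,2)] -> total=8

Answer: 8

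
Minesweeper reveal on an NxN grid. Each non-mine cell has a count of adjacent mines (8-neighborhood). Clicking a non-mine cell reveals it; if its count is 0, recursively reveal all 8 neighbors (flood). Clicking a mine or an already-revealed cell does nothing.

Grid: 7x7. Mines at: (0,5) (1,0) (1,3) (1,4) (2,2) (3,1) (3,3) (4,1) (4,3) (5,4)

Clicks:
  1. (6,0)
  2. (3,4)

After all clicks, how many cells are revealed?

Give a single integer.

Answer: 9

Derivation:
Click 1 (6,0) count=0: revealed 8 new [(5,0) (5,1) (5,2) (5,3) (6,0) (6,1) (6,2) (6,3)] -> total=8
Click 2 (3,4) count=2: revealed 1 new [(3,4)] -> total=9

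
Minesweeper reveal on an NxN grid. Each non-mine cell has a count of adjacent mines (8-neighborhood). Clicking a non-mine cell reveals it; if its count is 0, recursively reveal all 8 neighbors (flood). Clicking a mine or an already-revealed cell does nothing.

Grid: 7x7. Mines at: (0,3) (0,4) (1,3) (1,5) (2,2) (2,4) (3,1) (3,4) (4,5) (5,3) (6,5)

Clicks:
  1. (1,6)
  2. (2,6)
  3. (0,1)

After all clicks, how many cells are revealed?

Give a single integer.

Click 1 (1,6) count=1: revealed 1 new [(1,6)] -> total=1
Click 2 (2,6) count=1: revealed 1 new [(2,6)] -> total=2
Click 3 (0,1) count=0: revealed 8 new [(0,0) (0,1) (0,2) (1,0) (1,1) (1,2) (2,0) (2,1)] -> total=10

Answer: 10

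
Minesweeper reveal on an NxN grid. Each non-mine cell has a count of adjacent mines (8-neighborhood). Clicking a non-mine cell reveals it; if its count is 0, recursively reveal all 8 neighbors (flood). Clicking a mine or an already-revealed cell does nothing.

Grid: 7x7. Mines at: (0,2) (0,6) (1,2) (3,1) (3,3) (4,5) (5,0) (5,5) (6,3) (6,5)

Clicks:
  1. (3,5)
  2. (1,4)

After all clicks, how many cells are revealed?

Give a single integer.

Answer: 14

Derivation:
Click 1 (3,5) count=1: revealed 1 new [(3,5)] -> total=1
Click 2 (1,4) count=0: revealed 13 new [(0,3) (0,4) (0,5) (1,3) (1,4) (1,5) (1,6) (2,3) (2,4) (2,5) (2,6) (3,4) (3,6)] -> total=14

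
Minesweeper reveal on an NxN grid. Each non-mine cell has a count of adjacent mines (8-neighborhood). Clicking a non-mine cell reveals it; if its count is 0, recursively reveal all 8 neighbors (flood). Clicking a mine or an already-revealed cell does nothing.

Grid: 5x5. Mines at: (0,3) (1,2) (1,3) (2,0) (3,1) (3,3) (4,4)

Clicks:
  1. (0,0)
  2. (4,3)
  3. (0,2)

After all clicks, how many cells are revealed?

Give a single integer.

Click 1 (0,0) count=0: revealed 4 new [(0,0) (0,1) (1,0) (1,1)] -> total=4
Click 2 (4,3) count=2: revealed 1 new [(4,3)] -> total=5
Click 3 (0,2) count=3: revealed 1 new [(0,2)] -> total=6

Answer: 6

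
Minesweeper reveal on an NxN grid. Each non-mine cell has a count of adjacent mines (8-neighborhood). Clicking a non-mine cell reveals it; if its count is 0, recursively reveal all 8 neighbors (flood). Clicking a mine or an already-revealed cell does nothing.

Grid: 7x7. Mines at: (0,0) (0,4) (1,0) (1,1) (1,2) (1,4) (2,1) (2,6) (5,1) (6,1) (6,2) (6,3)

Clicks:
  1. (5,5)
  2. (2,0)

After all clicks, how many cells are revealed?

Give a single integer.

Click 1 (5,5) count=0: revealed 22 new [(2,2) (2,3) (2,4) (2,5) (3,2) (3,3) (3,4) (3,5) (3,6) (4,2) (4,3) (4,4) (4,5) (4,6) (5,2) (5,3) (5,4) (5,5) (5,6) (6,4) (6,5) (6,6)] -> total=22
Click 2 (2,0) count=3: revealed 1 new [(2,0)] -> total=23

Answer: 23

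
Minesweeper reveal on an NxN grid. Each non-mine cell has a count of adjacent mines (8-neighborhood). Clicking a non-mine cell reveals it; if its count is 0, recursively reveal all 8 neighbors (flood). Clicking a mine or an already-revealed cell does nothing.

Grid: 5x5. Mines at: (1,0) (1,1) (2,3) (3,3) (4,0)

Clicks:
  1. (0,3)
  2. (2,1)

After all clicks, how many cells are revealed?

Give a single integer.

Answer: 7

Derivation:
Click 1 (0,3) count=0: revealed 6 new [(0,2) (0,3) (0,4) (1,2) (1,3) (1,4)] -> total=6
Click 2 (2,1) count=2: revealed 1 new [(2,1)] -> total=7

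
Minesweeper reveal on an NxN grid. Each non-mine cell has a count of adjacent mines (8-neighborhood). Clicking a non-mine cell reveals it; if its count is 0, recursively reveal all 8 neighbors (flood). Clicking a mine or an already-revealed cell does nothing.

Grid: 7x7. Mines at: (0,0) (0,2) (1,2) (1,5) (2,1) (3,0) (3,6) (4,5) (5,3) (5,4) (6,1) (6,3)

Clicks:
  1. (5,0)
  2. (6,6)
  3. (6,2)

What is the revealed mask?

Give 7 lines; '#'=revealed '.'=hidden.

Answer: .......
.......
.......
.......
.......
#....##
..#..##

Derivation:
Click 1 (5,0) count=1: revealed 1 new [(5,0)] -> total=1
Click 2 (6,6) count=0: revealed 4 new [(5,5) (5,6) (6,5) (6,6)] -> total=5
Click 3 (6,2) count=3: revealed 1 new [(6,2)] -> total=6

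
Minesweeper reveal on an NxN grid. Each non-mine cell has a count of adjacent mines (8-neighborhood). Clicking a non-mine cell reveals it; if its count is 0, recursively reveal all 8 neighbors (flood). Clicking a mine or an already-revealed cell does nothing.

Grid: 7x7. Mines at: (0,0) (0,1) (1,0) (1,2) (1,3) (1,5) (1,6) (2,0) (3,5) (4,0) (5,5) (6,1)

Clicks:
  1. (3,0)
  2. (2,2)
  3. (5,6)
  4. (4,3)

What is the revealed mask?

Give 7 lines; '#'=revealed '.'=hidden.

Click 1 (3,0) count=2: revealed 1 new [(3,0)] -> total=1
Click 2 (2,2) count=2: revealed 1 new [(2,2)] -> total=2
Click 3 (5,6) count=1: revealed 1 new [(5,6)] -> total=3
Click 4 (4,3) count=0: revealed 18 new [(2,1) (2,3) (2,4) (3,1) (3,2) (3,3) (3,4) (4,1) (4,2) (4,3) (4,4) (5,1) (5,2) (5,3) (5,4) (6,2) (6,3) (6,4)] -> total=21

Answer: .......
.......
.####..
#####..
.####..
.####.#
..###..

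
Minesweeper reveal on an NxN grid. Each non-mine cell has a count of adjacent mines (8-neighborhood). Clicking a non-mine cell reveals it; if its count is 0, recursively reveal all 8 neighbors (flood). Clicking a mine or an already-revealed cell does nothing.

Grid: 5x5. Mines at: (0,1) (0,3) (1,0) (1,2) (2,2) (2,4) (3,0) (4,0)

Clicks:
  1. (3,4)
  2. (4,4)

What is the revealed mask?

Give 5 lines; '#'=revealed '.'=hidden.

Click 1 (3,4) count=1: revealed 1 new [(3,4)] -> total=1
Click 2 (4,4) count=0: revealed 7 new [(3,1) (3,2) (3,3) (4,1) (4,2) (4,3) (4,4)] -> total=8

Answer: .....
.....
.....
.####
.####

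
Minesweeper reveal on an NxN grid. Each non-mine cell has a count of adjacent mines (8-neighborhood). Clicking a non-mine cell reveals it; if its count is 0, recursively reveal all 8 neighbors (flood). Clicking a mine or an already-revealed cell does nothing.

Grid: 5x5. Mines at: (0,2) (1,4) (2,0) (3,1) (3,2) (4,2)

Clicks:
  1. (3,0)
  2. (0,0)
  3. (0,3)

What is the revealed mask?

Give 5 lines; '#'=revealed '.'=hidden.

Answer: ##.#.
##...
.....
#....
.....

Derivation:
Click 1 (3,0) count=2: revealed 1 new [(3,0)] -> total=1
Click 2 (0,0) count=0: revealed 4 new [(0,0) (0,1) (1,0) (1,1)] -> total=5
Click 3 (0,3) count=2: revealed 1 new [(0,3)] -> total=6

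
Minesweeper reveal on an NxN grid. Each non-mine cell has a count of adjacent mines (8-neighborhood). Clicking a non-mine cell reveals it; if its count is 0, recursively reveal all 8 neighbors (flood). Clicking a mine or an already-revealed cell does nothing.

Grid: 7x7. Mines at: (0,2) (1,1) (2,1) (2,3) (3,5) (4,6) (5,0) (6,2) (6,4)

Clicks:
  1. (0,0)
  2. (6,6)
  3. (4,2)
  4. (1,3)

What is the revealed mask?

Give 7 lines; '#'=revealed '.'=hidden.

Click 1 (0,0) count=1: revealed 1 new [(0,0)] -> total=1
Click 2 (6,6) count=0: revealed 4 new [(5,5) (5,6) (6,5) (6,6)] -> total=5
Click 3 (4,2) count=0: revealed 12 new [(3,1) (3,2) (3,3) (3,4) (4,1) (4,2) (4,3) (4,4) (5,1) (5,2) (5,3) (5,4)] -> total=17
Click 4 (1,3) count=2: revealed 1 new [(1,3)] -> total=18

Answer: #......
...#...
.......
.####..
.####..
.######
.....##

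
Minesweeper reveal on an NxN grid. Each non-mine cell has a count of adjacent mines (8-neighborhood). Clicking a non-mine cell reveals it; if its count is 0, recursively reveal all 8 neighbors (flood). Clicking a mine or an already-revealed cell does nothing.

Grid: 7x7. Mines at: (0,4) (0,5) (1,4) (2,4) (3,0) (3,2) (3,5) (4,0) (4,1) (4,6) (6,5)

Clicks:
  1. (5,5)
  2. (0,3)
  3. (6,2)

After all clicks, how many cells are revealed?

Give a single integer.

Click 1 (5,5) count=2: revealed 1 new [(5,5)] -> total=1
Click 2 (0,3) count=2: revealed 1 new [(0,3)] -> total=2
Click 3 (6,2) count=0: revealed 13 new [(4,2) (4,3) (4,4) (5,0) (5,1) (5,2) (5,3) (5,4) (6,0) (6,1) (6,2) (6,3) (6,4)] -> total=15

Answer: 15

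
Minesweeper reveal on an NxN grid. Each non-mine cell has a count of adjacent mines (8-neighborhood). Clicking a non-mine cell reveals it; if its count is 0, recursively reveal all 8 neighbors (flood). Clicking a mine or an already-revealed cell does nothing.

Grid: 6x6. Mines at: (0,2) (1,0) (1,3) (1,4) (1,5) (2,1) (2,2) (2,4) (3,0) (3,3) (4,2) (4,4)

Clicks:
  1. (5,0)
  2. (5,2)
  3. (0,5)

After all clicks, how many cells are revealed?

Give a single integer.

Answer: 6

Derivation:
Click 1 (5,0) count=0: revealed 4 new [(4,0) (4,1) (5,0) (5,1)] -> total=4
Click 2 (5,2) count=1: revealed 1 new [(5,2)] -> total=5
Click 3 (0,5) count=2: revealed 1 new [(0,5)] -> total=6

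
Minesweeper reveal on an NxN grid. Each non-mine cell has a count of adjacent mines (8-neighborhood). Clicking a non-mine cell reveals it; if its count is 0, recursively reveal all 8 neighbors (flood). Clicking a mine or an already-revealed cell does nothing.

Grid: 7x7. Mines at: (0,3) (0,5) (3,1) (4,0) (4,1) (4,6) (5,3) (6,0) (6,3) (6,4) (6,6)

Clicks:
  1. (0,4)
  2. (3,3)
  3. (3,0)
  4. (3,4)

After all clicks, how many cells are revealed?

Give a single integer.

Answer: 21

Derivation:
Click 1 (0,4) count=2: revealed 1 new [(0,4)] -> total=1
Click 2 (3,3) count=0: revealed 19 new [(1,2) (1,3) (1,4) (1,5) (1,6) (2,2) (2,3) (2,4) (2,5) (2,6) (3,2) (3,3) (3,4) (3,5) (3,6) (4,2) (4,3) (4,4) (4,5)] -> total=20
Click 3 (3,0) count=3: revealed 1 new [(3,0)] -> total=21
Click 4 (3,4) count=0: revealed 0 new [(none)] -> total=21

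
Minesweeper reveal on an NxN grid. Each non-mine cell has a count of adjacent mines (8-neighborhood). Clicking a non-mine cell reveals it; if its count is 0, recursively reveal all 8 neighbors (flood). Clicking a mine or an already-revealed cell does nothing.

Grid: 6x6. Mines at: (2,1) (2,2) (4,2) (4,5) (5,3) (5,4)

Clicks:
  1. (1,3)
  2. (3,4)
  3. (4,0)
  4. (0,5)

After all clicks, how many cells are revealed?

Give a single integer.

Click 1 (1,3) count=1: revealed 1 new [(1,3)] -> total=1
Click 2 (3,4) count=1: revealed 1 new [(3,4)] -> total=2
Click 3 (4,0) count=0: revealed 6 new [(3,0) (3,1) (4,0) (4,1) (5,0) (5,1)] -> total=8
Click 4 (0,5) count=0: revealed 16 new [(0,0) (0,1) (0,2) (0,3) (0,4) (0,5) (1,0) (1,1) (1,2) (1,4) (1,5) (2,3) (2,4) (2,5) (3,3) (3,5)] -> total=24

Answer: 24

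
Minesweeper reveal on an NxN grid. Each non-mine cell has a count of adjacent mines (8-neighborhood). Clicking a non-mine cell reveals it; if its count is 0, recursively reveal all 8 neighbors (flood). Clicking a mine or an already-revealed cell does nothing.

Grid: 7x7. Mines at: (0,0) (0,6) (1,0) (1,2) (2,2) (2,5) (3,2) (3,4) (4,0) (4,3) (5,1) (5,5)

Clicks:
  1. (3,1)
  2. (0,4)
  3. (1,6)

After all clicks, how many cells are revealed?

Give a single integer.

Answer: 8

Derivation:
Click 1 (3,1) count=3: revealed 1 new [(3,1)] -> total=1
Click 2 (0,4) count=0: revealed 6 new [(0,3) (0,4) (0,5) (1,3) (1,4) (1,5)] -> total=7
Click 3 (1,6) count=2: revealed 1 new [(1,6)] -> total=8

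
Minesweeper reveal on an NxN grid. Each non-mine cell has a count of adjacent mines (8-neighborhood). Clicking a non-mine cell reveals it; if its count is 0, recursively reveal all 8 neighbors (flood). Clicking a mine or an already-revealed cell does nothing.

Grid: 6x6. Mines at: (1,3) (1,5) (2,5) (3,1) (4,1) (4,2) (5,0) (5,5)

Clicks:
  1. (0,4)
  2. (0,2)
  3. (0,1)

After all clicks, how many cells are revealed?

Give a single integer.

Answer: 10

Derivation:
Click 1 (0,4) count=2: revealed 1 new [(0,4)] -> total=1
Click 2 (0,2) count=1: revealed 1 new [(0,2)] -> total=2
Click 3 (0,1) count=0: revealed 8 new [(0,0) (0,1) (1,0) (1,1) (1,2) (2,0) (2,1) (2,2)] -> total=10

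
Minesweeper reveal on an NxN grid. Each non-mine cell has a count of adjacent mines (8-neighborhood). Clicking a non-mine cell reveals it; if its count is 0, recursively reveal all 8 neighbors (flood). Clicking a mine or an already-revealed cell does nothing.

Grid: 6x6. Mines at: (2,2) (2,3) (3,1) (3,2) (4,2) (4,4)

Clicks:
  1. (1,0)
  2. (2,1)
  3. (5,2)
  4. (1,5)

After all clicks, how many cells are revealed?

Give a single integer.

Answer: 19

Derivation:
Click 1 (1,0) count=0: revealed 18 new [(0,0) (0,1) (0,2) (0,3) (0,4) (0,5) (1,0) (1,1) (1,2) (1,3) (1,4) (1,5) (2,0) (2,1) (2,4) (2,5) (3,4) (3,5)] -> total=18
Click 2 (2,1) count=3: revealed 0 new [(none)] -> total=18
Click 3 (5,2) count=1: revealed 1 new [(5,2)] -> total=19
Click 4 (1,5) count=0: revealed 0 new [(none)] -> total=19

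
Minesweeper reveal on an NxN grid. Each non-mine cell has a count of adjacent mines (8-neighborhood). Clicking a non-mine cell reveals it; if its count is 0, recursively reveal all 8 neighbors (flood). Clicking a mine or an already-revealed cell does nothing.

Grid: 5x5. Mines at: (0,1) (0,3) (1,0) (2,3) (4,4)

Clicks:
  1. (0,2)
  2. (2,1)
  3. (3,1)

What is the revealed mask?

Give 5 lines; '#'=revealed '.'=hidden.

Answer: ..#..
.....
###..
####.
####.

Derivation:
Click 1 (0,2) count=2: revealed 1 new [(0,2)] -> total=1
Click 2 (2,1) count=1: revealed 1 new [(2,1)] -> total=2
Click 3 (3,1) count=0: revealed 10 new [(2,0) (2,2) (3,0) (3,1) (3,2) (3,3) (4,0) (4,1) (4,2) (4,3)] -> total=12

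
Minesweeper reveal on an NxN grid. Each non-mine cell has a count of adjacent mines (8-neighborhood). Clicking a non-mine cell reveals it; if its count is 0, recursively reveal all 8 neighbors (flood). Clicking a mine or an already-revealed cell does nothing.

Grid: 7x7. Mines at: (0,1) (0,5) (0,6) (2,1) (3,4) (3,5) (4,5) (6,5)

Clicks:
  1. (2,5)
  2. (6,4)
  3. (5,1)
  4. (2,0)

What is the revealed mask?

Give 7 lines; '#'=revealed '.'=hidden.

Click 1 (2,5) count=2: revealed 1 new [(2,5)] -> total=1
Click 2 (6,4) count=1: revealed 1 new [(6,4)] -> total=2
Click 3 (5,1) count=0: revealed 18 new [(3,0) (3,1) (3,2) (3,3) (4,0) (4,1) (4,2) (4,3) (4,4) (5,0) (5,1) (5,2) (5,3) (5,4) (6,0) (6,1) (6,2) (6,3)] -> total=20
Click 4 (2,0) count=1: revealed 1 new [(2,0)] -> total=21

Answer: .......
.......
#....#.
####...
#####..
#####..
#####..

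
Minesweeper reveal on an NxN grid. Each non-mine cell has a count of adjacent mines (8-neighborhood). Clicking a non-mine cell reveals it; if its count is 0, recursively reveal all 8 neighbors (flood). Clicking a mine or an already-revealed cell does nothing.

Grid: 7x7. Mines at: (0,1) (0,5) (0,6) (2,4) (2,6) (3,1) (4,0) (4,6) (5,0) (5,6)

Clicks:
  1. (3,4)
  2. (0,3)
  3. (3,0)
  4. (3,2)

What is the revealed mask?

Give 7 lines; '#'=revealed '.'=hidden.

Answer: ..###..
..###..
.......
#.#.#..
.......
.......
.......

Derivation:
Click 1 (3,4) count=1: revealed 1 new [(3,4)] -> total=1
Click 2 (0,3) count=0: revealed 6 new [(0,2) (0,3) (0,4) (1,2) (1,3) (1,4)] -> total=7
Click 3 (3,0) count=2: revealed 1 new [(3,0)] -> total=8
Click 4 (3,2) count=1: revealed 1 new [(3,2)] -> total=9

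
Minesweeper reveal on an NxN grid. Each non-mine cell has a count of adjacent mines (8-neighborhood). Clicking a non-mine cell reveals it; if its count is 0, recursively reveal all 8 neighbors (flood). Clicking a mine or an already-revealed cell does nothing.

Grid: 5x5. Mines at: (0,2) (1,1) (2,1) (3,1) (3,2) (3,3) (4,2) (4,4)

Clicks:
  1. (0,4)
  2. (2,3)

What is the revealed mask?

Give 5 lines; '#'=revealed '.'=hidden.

Click 1 (0,4) count=0: revealed 6 new [(0,3) (0,4) (1,3) (1,4) (2,3) (2,4)] -> total=6
Click 2 (2,3) count=2: revealed 0 new [(none)] -> total=6

Answer: ...##
...##
...##
.....
.....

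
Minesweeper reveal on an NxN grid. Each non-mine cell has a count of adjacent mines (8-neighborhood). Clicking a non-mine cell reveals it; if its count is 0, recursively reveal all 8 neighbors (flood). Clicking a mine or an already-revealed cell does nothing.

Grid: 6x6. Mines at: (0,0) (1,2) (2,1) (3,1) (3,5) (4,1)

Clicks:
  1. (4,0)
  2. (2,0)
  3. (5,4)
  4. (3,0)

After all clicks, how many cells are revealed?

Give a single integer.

Click 1 (4,0) count=2: revealed 1 new [(4,0)] -> total=1
Click 2 (2,0) count=2: revealed 1 new [(2,0)] -> total=2
Click 3 (5,4) count=0: revealed 14 new [(2,2) (2,3) (2,4) (3,2) (3,3) (3,4) (4,2) (4,3) (4,4) (4,5) (5,2) (5,3) (5,4) (5,5)] -> total=16
Click 4 (3,0) count=3: revealed 1 new [(3,0)] -> total=17

Answer: 17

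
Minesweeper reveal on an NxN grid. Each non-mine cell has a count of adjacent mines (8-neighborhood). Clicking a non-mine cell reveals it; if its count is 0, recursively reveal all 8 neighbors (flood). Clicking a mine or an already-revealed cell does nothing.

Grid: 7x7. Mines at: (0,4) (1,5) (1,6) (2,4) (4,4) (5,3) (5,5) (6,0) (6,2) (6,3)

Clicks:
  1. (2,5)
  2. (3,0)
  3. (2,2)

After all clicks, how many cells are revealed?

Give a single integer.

Answer: 24

Derivation:
Click 1 (2,5) count=3: revealed 1 new [(2,5)] -> total=1
Click 2 (3,0) count=0: revealed 23 new [(0,0) (0,1) (0,2) (0,3) (1,0) (1,1) (1,2) (1,3) (2,0) (2,1) (2,2) (2,3) (3,0) (3,1) (3,2) (3,3) (4,0) (4,1) (4,2) (4,3) (5,0) (5,1) (5,2)] -> total=24
Click 3 (2,2) count=0: revealed 0 new [(none)] -> total=24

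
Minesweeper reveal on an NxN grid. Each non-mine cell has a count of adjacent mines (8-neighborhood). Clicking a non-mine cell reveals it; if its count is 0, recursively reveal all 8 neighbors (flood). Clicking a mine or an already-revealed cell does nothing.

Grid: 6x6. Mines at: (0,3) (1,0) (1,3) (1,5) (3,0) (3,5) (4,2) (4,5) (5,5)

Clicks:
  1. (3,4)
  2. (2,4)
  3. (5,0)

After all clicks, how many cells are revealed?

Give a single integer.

Click 1 (3,4) count=2: revealed 1 new [(3,4)] -> total=1
Click 2 (2,4) count=3: revealed 1 new [(2,4)] -> total=2
Click 3 (5,0) count=0: revealed 4 new [(4,0) (4,1) (5,0) (5,1)] -> total=6

Answer: 6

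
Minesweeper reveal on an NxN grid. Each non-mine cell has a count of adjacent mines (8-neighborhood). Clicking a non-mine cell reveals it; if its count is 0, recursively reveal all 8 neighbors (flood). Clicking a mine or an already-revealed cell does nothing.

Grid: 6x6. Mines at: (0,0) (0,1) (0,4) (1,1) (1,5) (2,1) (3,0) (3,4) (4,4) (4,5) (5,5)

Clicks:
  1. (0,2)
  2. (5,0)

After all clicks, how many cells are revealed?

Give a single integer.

Answer: 12

Derivation:
Click 1 (0,2) count=2: revealed 1 new [(0,2)] -> total=1
Click 2 (5,0) count=0: revealed 11 new [(3,1) (3,2) (3,3) (4,0) (4,1) (4,2) (4,3) (5,0) (5,1) (5,2) (5,3)] -> total=12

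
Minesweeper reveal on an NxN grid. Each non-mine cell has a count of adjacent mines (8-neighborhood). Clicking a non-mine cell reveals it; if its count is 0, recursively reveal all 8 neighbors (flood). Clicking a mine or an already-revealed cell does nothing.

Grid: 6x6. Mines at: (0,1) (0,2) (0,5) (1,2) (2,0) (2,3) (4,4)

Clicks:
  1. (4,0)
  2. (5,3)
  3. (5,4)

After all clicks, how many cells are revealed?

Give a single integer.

Click 1 (4,0) count=0: revealed 12 new [(3,0) (3,1) (3,2) (3,3) (4,0) (4,1) (4,2) (4,3) (5,0) (5,1) (5,2) (5,3)] -> total=12
Click 2 (5,3) count=1: revealed 0 new [(none)] -> total=12
Click 3 (5,4) count=1: revealed 1 new [(5,4)] -> total=13

Answer: 13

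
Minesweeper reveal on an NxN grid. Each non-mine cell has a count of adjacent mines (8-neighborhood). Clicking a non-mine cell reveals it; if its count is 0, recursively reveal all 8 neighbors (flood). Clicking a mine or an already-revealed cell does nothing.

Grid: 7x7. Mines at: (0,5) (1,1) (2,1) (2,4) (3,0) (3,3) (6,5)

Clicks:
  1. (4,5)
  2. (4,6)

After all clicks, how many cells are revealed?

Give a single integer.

Click 1 (4,5) count=0: revealed 13 new [(1,5) (1,6) (2,5) (2,6) (3,4) (3,5) (3,6) (4,4) (4,5) (4,6) (5,4) (5,5) (5,6)] -> total=13
Click 2 (4,6) count=0: revealed 0 new [(none)] -> total=13

Answer: 13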